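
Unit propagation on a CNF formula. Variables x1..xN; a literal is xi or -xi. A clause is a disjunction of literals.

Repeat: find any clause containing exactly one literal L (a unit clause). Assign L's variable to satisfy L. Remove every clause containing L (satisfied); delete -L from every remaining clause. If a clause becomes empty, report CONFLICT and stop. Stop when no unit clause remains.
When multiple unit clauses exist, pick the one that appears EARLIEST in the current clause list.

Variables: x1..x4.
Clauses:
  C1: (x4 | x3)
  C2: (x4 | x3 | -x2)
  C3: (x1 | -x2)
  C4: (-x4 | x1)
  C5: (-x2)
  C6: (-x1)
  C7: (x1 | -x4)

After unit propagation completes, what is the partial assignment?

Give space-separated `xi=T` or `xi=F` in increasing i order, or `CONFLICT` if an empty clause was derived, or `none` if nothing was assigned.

unit clause [-2] forces x2=F; simplify:
  satisfied 3 clause(s); 4 remain; assigned so far: [2]
unit clause [-1] forces x1=F; simplify:
  drop 1 from [-4, 1] -> [-4]
  drop 1 from [1, -4] -> [-4]
  satisfied 1 clause(s); 3 remain; assigned so far: [1, 2]
unit clause [-4] forces x4=F; simplify:
  drop 4 from [4, 3] -> [3]
  satisfied 2 clause(s); 1 remain; assigned so far: [1, 2, 4]
unit clause [3] forces x3=T; simplify:
  satisfied 1 clause(s); 0 remain; assigned so far: [1, 2, 3, 4]

Answer: x1=F x2=F x3=T x4=F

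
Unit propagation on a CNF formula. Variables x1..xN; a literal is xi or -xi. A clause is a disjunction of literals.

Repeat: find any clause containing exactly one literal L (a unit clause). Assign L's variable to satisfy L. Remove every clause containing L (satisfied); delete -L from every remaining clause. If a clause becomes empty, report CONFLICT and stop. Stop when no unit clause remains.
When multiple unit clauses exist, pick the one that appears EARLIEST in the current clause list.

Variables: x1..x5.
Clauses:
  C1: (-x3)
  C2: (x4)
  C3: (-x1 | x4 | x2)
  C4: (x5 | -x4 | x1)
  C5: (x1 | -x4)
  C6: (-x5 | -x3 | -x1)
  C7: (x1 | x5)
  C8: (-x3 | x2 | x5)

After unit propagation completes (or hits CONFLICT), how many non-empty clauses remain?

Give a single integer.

unit clause [-3] forces x3=F; simplify:
  satisfied 3 clause(s); 5 remain; assigned so far: [3]
unit clause [4] forces x4=T; simplify:
  drop -4 from [5, -4, 1] -> [5, 1]
  drop -4 from [1, -4] -> [1]
  satisfied 2 clause(s); 3 remain; assigned so far: [3, 4]
unit clause [1] forces x1=T; simplify:
  satisfied 3 clause(s); 0 remain; assigned so far: [1, 3, 4]

Answer: 0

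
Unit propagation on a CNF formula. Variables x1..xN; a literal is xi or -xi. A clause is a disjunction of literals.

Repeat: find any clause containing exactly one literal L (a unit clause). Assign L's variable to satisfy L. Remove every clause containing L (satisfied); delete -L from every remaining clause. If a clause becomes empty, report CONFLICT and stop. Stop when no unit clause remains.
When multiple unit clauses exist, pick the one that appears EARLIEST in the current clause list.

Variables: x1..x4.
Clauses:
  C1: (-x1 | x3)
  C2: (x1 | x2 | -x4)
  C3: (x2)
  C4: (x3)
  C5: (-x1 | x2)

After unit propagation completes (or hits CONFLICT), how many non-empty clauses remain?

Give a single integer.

Answer: 0

Derivation:
unit clause [2] forces x2=T; simplify:
  satisfied 3 clause(s); 2 remain; assigned so far: [2]
unit clause [3] forces x3=T; simplify:
  satisfied 2 clause(s); 0 remain; assigned so far: [2, 3]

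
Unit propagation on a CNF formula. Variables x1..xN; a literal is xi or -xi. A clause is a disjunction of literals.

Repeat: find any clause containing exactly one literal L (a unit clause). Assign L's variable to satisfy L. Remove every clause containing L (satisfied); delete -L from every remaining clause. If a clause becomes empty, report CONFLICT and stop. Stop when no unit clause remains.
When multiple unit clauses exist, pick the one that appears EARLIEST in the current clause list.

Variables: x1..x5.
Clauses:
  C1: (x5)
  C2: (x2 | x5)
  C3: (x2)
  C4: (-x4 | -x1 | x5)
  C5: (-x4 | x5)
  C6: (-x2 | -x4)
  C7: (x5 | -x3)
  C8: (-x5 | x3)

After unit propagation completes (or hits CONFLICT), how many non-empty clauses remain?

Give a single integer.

unit clause [5] forces x5=T; simplify:
  drop -5 from [-5, 3] -> [3]
  satisfied 5 clause(s); 3 remain; assigned so far: [5]
unit clause [2] forces x2=T; simplify:
  drop -2 from [-2, -4] -> [-4]
  satisfied 1 clause(s); 2 remain; assigned so far: [2, 5]
unit clause [-4] forces x4=F; simplify:
  satisfied 1 clause(s); 1 remain; assigned so far: [2, 4, 5]
unit clause [3] forces x3=T; simplify:
  satisfied 1 clause(s); 0 remain; assigned so far: [2, 3, 4, 5]

Answer: 0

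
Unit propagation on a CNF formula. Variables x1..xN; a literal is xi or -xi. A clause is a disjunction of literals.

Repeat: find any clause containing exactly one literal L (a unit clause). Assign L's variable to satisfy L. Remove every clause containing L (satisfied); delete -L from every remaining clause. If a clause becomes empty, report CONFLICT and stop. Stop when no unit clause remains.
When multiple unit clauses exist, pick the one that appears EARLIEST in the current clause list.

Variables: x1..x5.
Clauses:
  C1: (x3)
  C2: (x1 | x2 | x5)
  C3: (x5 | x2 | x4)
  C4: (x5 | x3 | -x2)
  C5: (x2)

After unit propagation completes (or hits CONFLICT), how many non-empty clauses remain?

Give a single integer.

unit clause [3] forces x3=T; simplify:
  satisfied 2 clause(s); 3 remain; assigned so far: [3]
unit clause [2] forces x2=T; simplify:
  satisfied 3 clause(s); 0 remain; assigned so far: [2, 3]

Answer: 0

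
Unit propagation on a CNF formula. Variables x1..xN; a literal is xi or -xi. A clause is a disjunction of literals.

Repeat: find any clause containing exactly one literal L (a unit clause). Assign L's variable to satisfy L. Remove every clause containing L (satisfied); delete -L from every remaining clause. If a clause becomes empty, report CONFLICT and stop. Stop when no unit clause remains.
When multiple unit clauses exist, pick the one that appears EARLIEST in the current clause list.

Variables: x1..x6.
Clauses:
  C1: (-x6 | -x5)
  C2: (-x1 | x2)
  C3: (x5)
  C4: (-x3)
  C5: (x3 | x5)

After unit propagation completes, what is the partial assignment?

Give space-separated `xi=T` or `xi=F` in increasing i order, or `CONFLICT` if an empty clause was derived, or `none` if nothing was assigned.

Answer: x3=F x5=T x6=F

Derivation:
unit clause [5] forces x5=T; simplify:
  drop -5 from [-6, -5] -> [-6]
  satisfied 2 clause(s); 3 remain; assigned so far: [5]
unit clause [-6] forces x6=F; simplify:
  satisfied 1 clause(s); 2 remain; assigned so far: [5, 6]
unit clause [-3] forces x3=F; simplify:
  satisfied 1 clause(s); 1 remain; assigned so far: [3, 5, 6]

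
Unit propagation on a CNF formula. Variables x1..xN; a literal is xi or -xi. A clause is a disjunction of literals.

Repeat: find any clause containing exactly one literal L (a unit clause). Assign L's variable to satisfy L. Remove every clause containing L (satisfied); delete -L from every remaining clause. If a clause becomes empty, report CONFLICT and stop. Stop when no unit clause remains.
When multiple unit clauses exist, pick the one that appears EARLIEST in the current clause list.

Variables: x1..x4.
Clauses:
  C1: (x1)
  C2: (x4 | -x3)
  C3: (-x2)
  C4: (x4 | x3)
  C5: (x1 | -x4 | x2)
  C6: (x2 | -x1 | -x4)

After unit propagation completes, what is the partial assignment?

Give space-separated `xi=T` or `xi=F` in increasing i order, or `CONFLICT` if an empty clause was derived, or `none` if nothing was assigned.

unit clause [1] forces x1=T; simplify:
  drop -1 from [2, -1, -4] -> [2, -4]
  satisfied 2 clause(s); 4 remain; assigned so far: [1]
unit clause [-2] forces x2=F; simplify:
  drop 2 from [2, -4] -> [-4]
  satisfied 1 clause(s); 3 remain; assigned so far: [1, 2]
unit clause [-4] forces x4=F; simplify:
  drop 4 from [4, -3] -> [-3]
  drop 4 from [4, 3] -> [3]
  satisfied 1 clause(s); 2 remain; assigned so far: [1, 2, 4]
unit clause [-3] forces x3=F; simplify:
  drop 3 from [3] -> [] (empty!)
  satisfied 1 clause(s); 1 remain; assigned so far: [1, 2, 3, 4]
CONFLICT (empty clause)

Answer: CONFLICT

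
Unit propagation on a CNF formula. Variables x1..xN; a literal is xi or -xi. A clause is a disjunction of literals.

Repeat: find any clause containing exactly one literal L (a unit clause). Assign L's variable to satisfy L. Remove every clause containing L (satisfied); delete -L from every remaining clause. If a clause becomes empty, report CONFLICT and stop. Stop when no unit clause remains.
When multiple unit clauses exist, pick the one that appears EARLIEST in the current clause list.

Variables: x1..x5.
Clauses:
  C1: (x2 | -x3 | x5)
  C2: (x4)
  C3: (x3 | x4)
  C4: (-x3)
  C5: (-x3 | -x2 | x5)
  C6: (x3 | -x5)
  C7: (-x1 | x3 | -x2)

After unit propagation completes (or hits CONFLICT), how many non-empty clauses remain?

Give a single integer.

unit clause [4] forces x4=T; simplify:
  satisfied 2 clause(s); 5 remain; assigned so far: [4]
unit clause [-3] forces x3=F; simplify:
  drop 3 from [3, -5] -> [-5]
  drop 3 from [-1, 3, -2] -> [-1, -2]
  satisfied 3 clause(s); 2 remain; assigned so far: [3, 4]
unit clause [-5] forces x5=F; simplify:
  satisfied 1 clause(s); 1 remain; assigned so far: [3, 4, 5]

Answer: 1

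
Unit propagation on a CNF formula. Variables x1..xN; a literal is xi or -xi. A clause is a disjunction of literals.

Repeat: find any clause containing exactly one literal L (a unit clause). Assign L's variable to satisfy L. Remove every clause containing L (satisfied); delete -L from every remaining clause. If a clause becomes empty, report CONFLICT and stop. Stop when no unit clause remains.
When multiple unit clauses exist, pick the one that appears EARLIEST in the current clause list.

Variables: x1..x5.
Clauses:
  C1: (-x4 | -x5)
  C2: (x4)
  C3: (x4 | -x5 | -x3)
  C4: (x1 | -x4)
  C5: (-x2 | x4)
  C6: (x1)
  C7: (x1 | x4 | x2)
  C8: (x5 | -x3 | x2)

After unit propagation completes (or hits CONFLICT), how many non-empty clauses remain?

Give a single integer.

unit clause [4] forces x4=T; simplify:
  drop -4 from [-4, -5] -> [-5]
  drop -4 from [1, -4] -> [1]
  satisfied 4 clause(s); 4 remain; assigned so far: [4]
unit clause [-5] forces x5=F; simplify:
  drop 5 from [5, -3, 2] -> [-3, 2]
  satisfied 1 clause(s); 3 remain; assigned so far: [4, 5]
unit clause [1] forces x1=T; simplify:
  satisfied 2 clause(s); 1 remain; assigned so far: [1, 4, 5]

Answer: 1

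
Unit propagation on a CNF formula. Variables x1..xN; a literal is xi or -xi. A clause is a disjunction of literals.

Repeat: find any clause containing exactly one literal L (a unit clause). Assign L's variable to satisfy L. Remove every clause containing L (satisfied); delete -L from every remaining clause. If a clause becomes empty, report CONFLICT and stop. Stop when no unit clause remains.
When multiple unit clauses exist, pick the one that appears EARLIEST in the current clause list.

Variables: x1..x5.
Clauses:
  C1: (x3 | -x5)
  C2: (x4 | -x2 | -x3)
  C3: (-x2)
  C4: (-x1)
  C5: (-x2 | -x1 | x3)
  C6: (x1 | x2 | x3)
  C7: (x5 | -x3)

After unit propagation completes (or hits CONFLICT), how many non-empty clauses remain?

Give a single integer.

Answer: 0

Derivation:
unit clause [-2] forces x2=F; simplify:
  drop 2 from [1, 2, 3] -> [1, 3]
  satisfied 3 clause(s); 4 remain; assigned so far: [2]
unit clause [-1] forces x1=F; simplify:
  drop 1 from [1, 3] -> [3]
  satisfied 1 clause(s); 3 remain; assigned so far: [1, 2]
unit clause [3] forces x3=T; simplify:
  drop -3 from [5, -3] -> [5]
  satisfied 2 clause(s); 1 remain; assigned so far: [1, 2, 3]
unit clause [5] forces x5=T; simplify:
  satisfied 1 clause(s); 0 remain; assigned so far: [1, 2, 3, 5]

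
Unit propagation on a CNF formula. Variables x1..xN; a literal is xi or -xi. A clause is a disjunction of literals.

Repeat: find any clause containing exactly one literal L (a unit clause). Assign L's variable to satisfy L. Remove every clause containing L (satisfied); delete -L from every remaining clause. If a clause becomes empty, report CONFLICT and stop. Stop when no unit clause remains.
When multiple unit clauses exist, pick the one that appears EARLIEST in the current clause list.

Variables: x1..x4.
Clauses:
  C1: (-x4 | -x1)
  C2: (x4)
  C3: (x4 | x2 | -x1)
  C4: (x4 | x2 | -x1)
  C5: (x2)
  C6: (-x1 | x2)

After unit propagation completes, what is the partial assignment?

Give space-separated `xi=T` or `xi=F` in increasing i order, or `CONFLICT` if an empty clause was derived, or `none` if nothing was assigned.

unit clause [4] forces x4=T; simplify:
  drop -4 from [-4, -1] -> [-1]
  satisfied 3 clause(s); 3 remain; assigned so far: [4]
unit clause [-1] forces x1=F; simplify:
  satisfied 2 clause(s); 1 remain; assigned so far: [1, 4]
unit clause [2] forces x2=T; simplify:
  satisfied 1 clause(s); 0 remain; assigned so far: [1, 2, 4]

Answer: x1=F x2=T x4=T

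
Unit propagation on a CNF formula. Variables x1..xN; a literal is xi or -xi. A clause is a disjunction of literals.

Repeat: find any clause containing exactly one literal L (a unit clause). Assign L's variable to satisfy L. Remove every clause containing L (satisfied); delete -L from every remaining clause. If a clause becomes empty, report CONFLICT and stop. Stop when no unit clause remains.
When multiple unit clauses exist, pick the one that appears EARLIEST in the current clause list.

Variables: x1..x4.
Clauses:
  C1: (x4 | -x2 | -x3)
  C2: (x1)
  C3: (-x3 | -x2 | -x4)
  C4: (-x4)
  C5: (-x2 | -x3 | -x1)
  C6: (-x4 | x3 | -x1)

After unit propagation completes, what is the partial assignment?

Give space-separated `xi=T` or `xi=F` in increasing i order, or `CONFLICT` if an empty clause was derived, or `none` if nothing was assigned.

unit clause [1] forces x1=T; simplify:
  drop -1 from [-2, -3, -1] -> [-2, -3]
  drop -1 from [-4, 3, -1] -> [-4, 3]
  satisfied 1 clause(s); 5 remain; assigned so far: [1]
unit clause [-4] forces x4=F; simplify:
  drop 4 from [4, -2, -3] -> [-2, -3]
  satisfied 3 clause(s); 2 remain; assigned so far: [1, 4]

Answer: x1=T x4=F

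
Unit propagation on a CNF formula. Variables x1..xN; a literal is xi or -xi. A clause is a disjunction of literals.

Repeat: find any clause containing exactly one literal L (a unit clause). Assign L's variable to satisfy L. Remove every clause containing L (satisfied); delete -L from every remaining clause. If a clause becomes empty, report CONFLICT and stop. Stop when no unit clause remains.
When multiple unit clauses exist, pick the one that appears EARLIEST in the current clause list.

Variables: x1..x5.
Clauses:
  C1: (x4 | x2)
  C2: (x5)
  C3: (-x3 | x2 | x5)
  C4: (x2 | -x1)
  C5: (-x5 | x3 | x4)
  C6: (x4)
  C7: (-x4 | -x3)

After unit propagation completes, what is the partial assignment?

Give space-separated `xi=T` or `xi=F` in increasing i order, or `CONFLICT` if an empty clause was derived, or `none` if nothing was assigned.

Answer: x3=F x4=T x5=T

Derivation:
unit clause [5] forces x5=T; simplify:
  drop -5 from [-5, 3, 4] -> [3, 4]
  satisfied 2 clause(s); 5 remain; assigned so far: [5]
unit clause [4] forces x4=T; simplify:
  drop -4 from [-4, -3] -> [-3]
  satisfied 3 clause(s); 2 remain; assigned so far: [4, 5]
unit clause [-3] forces x3=F; simplify:
  satisfied 1 clause(s); 1 remain; assigned so far: [3, 4, 5]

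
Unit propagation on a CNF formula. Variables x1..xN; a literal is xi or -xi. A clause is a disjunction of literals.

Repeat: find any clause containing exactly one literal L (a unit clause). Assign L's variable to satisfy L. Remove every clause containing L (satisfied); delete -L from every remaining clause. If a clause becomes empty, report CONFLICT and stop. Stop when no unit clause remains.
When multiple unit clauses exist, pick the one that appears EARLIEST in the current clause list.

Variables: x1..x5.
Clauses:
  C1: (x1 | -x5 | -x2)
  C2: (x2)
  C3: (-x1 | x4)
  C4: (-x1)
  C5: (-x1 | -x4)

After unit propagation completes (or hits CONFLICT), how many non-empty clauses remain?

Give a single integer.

Answer: 0

Derivation:
unit clause [2] forces x2=T; simplify:
  drop -2 from [1, -5, -2] -> [1, -5]
  satisfied 1 clause(s); 4 remain; assigned so far: [2]
unit clause [-1] forces x1=F; simplify:
  drop 1 from [1, -5] -> [-5]
  satisfied 3 clause(s); 1 remain; assigned so far: [1, 2]
unit clause [-5] forces x5=F; simplify:
  satisfied 1 clause(s); 0 remain; assigned so far: [1, 2, 5]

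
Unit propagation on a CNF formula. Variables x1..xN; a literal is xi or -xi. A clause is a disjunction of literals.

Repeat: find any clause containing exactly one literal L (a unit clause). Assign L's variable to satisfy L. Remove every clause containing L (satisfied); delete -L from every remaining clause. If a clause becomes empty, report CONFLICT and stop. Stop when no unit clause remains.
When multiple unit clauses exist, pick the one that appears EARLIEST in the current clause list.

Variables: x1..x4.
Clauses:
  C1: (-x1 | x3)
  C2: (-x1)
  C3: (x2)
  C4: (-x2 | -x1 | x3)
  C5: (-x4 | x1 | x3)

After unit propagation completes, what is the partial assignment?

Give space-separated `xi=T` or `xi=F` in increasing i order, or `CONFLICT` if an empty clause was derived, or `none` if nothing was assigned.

Answer: x1=F x2=T

Derivation:
unit clause [-1] forces x1=F; simplify:
  drop 1 from [-4, 1, 3] -> [-4, 3]
  satisfied 3 clause(s); 2 remain; assigned so far: [1]
unit clause [2] forces x2=T; simplify:
  satisfied 1 clause(s); 1 remain; assigned so far: [1, 2]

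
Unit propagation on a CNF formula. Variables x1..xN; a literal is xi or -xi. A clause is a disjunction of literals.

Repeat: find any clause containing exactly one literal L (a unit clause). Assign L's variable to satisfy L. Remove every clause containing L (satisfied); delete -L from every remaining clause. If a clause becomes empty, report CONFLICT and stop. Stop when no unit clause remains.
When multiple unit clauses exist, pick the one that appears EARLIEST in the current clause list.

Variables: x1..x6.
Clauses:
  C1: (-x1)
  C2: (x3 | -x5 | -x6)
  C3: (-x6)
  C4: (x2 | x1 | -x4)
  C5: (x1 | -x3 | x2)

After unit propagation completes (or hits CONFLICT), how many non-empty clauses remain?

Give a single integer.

Answer: 2

Derivation:
unit clause [-1] forces x1=F; simplify:
  drop 1 from [2, 1, -4] -> [2, -4]
  drop 1 from [1, -3, 2] -> [-3, 2]
  satisfied 1 clause(s); 4 remain; assigned so far: [1]
unit clause [-6] forces x6=F; simplify:
  satisfied 2 clause(s); 2 remain; assigned so far: [1, 6]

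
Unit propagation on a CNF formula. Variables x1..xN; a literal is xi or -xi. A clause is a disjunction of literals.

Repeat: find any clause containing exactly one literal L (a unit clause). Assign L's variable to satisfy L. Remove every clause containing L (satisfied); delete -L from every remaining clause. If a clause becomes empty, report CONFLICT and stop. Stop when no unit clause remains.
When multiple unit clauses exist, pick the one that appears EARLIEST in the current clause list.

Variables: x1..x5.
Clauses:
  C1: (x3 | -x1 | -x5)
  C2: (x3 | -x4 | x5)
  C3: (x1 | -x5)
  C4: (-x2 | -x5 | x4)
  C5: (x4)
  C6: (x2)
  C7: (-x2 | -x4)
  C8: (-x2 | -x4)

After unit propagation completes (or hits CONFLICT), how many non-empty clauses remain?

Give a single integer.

Answer: 3

Derivation:
unit clause [4] forces x4=T; simplify:
  drop -4 from [3, -4, 5] -> [3, 5]
  drop -4 from [-2, -4] -> [-2]
  drop -4 from [-2, -4] -> [-2]
  satisfied 2 clause(s); 6 remain; assigned so far: [4]
unit clause [2] forces x2=T; simplify:
  drop -2 from [-2] -> [] (empty!)
  drop -2 from [-2] -> [] (empty!)
  satisfied 1 clause(s); 5 remain; assigned so far: [2, 4]
CONFLICT (empty clause)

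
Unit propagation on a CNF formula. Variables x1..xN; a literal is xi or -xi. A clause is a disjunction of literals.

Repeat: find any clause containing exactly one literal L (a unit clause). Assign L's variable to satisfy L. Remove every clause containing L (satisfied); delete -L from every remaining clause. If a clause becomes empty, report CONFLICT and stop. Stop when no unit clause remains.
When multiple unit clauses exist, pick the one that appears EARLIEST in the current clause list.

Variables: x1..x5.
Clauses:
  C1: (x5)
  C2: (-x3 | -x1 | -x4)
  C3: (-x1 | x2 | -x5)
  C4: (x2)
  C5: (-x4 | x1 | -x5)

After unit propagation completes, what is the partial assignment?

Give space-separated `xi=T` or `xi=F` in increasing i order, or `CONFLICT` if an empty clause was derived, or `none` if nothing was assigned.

unit clause [5] forces x5=T; simplify:
  drop -5 from [-1, 2, -5] -> [-1, 2]
  drop -5 from [-4, 1, -5] -> [-4, 1]
  satisfied 1 clause(s); 4 remain; assigned so far: [5]
unit clause [2] forces x2=T; simplify:
  satisfied 2 clause(s); 2 remain; assigned so far: [2, 5]

Answer: x2=T x5=T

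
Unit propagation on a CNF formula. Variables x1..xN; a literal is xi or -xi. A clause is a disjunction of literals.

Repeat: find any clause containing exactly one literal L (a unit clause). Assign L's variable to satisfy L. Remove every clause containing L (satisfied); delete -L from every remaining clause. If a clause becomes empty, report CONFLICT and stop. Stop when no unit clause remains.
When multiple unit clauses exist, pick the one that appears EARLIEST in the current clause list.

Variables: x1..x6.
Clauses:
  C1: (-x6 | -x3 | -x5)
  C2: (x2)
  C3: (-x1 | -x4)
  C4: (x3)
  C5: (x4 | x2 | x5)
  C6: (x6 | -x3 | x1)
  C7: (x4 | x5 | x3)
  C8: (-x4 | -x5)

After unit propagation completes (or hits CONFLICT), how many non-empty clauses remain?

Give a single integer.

Answer: 4

Derivation:
unit clause [2] forces x2=T; simplify:
  satisfied 2 clause(s); 6 remain; assigned so far: [2]
unit clause [3] forces x3=T; simplify:
  drop -3 from [-6, -3, -5] -> [-6, -5]
  drop -3 from [6, -3, 1] -> [6, 1]
  satisfied 2 clause(s); 4 remain; assigned so far: [2, 3]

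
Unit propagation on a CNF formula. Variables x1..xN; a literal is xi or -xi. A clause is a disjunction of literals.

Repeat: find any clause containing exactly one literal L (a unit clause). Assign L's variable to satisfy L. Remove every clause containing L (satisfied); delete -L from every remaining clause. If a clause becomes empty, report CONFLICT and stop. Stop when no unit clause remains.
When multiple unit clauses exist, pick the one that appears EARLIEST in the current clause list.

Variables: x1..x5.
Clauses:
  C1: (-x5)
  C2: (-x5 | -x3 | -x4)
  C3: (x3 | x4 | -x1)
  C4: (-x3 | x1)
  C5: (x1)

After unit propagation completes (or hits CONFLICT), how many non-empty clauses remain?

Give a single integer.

Answer: 1

Derivation:
unit clause [-5] forces x5=F; simplify:
  satisfied 2 clause(s); 3 remain; assigned so far: [5]
unit clause [1] forces x1=T; simplify:
  drop -1 from [3, 4, -1] -> [3, 4]
  satisfied 2 clause(s); 1 remain; assigned so far: [1, 5]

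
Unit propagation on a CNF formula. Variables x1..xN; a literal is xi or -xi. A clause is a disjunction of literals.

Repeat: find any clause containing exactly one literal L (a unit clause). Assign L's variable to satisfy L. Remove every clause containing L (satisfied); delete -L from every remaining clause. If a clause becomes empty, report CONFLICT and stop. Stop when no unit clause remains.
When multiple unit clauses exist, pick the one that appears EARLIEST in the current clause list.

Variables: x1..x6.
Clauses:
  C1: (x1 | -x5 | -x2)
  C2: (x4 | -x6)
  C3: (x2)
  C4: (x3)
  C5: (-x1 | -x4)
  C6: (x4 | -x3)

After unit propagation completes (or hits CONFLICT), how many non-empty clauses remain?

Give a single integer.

Answer: 0

Derivation:
unit clause [2] forces x2=T; simplify:
  drop -2 from [1, -5, -2] -> [1, -5]
  satisfied 1 clause(s); 5 remain; assigned so far: [2]
unit clause [3] forces x3=T; simplify:
  drop -3 from [4, -3] -> [4]
  satisfied 1 clause(s); 4 remain; assigned so far: [2, 3]
unit clause [4] forces x4=T; simplify:
  drop -4 from [-1, -4] -> [-1]
  satisfied 2 clause(s); 2 remain; assigned so far: [2, 3, 4]
unit clause [-1] forces x1=F; simplify:
  drop 1 from [1, -5] -> [-5]
  satisfied 1 clause(s); 1 remain; assigned so far: [1, 2, 3, 4]
unit clause [-5] forces x5=F; simplify:
  satisfied 1 clause(s); 0 remain; assigned so far: [1, 2, 3, 4, 5]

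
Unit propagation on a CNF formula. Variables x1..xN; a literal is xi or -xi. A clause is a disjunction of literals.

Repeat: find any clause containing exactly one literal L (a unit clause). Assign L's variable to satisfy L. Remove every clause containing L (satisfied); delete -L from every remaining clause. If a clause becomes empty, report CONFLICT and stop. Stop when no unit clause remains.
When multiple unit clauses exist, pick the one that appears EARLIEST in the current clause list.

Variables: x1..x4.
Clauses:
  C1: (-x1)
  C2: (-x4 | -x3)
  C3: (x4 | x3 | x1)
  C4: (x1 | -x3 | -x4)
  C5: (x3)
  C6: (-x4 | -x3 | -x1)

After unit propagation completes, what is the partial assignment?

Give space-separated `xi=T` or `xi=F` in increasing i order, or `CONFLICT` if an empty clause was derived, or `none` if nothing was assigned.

Answer: x1=F x3=T x4=F

Derivation:
unit clause [-1] forces x1=F; simplify:
  drop 1 from [4, 3, 1] -> [4, 3]
  drop 1 from [1, -3, -4] -> [-3, -4]
  satisfied 2 clause(s); 4 remain; assigned so far: [1]
unit clause [3] forces x3=T; simplify:
  drop -3 from [-4, -3] -> [-4]
  drop -3 from [-3, -4] -> [-4]
  satisfied 2 clause(s); 2 remain; assigned so far: [1, 3]
unit clause [-4] forces x4=F; simplify:
  satisfied 2 clause(s); 0 remain; assigned so far: [1, 3, 4]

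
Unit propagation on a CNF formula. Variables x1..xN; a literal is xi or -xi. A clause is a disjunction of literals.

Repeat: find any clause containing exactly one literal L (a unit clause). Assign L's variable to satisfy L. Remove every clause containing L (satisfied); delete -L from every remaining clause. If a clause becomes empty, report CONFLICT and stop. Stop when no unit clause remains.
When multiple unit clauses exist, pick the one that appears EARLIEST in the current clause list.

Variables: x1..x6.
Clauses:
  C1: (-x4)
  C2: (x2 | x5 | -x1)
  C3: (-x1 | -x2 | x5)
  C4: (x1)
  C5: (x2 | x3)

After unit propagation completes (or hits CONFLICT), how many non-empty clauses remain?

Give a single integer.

unit clause [-4] forces x4=F; simplify:
  satisfied 1 clause(s); 4 remain; assigned so far: [4]
unit clause [1] forces x1=T; simplify:
  drop -1 from [2, 5, -1] -> [2, 5]
  drop -1 from [-1, -2, 5] -> [-2, 5]
  satisfied 1 clause(s); 3 remain; assigned so far: [1, 4]

Answer: 3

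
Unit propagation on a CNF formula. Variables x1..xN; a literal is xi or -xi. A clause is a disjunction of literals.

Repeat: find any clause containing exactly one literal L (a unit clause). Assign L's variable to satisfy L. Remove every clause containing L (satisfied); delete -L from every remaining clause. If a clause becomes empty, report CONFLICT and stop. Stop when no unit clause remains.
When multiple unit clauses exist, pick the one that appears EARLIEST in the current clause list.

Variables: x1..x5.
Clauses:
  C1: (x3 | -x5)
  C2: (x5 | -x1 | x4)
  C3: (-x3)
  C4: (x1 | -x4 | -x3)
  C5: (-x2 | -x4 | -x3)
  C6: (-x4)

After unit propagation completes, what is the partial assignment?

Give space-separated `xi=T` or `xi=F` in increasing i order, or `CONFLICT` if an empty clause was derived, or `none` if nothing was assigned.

Answer: x1=F x3=F x4=F x5=F

Derivation:
unit clause [-3] forces x3=F; simplify:
  drop 3 from [3, -5] -> [-5]
  satisfied 3 clause(s); 3 remain; assigned so far: [3]
unit clause [-5] forces x5=F; simplify:
  drop 5 from [5, -1, 4] -> [-1, 4]
  satisfied 1 clause(s); 2 remain; assigned so far: [3, 5]
unit clause [-4] forces x4=F; simplify:
  drop 4 from [-1, 4] -> [-1]
  satisfied 1 clause(s); 1 remain; assigned so far: [3, 4, 5]
unit clause [-1] forces x1=F; simplify:
  satisfied 1 clause(s); 0 remain; assigned so far: [1, 3, 4, 5]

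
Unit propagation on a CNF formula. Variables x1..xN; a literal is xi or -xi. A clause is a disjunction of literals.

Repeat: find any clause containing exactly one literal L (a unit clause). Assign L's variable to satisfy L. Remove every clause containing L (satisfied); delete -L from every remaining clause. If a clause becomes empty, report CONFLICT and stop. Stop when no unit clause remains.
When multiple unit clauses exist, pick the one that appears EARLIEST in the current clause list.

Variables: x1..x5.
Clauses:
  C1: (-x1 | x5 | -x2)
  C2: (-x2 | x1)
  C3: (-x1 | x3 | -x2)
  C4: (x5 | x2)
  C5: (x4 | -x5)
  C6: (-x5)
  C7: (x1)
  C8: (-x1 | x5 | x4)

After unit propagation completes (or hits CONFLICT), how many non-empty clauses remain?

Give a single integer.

Answer: 0

Derivation:
unit clause [-5] forces x5=F; simplify:
  drop 5 from [-1, 5, -2] -> [-1, -2]
  drop 5 from [5, 2] -> [2]
  drop 5 from [-1, 5, 4] -> [-1, 4]
  satisfied 2 clause(s); 6 remain; assigned so far: [5]
unit clause [2] forces x2=T; simplify:
  drop -2 from [-1, -2] -> [-1]
  drop -2 from [-2, 1] -> [1]
  drop -2 from [-1, 3, -2] -> [-1, 3]
  satisfied 1 clause(s); 5 remain; assigned so far: [2, 5]
unit clause [-1] forces x1=F; simplify:
  drop 1 from [1] -> [] (empty!)
  drop 1 from [1] -> [] (empty!)
  satisfied 3 clause(s); 2 remain; assigned so far: [1, 2, 5]
CONFLICT (empty clause)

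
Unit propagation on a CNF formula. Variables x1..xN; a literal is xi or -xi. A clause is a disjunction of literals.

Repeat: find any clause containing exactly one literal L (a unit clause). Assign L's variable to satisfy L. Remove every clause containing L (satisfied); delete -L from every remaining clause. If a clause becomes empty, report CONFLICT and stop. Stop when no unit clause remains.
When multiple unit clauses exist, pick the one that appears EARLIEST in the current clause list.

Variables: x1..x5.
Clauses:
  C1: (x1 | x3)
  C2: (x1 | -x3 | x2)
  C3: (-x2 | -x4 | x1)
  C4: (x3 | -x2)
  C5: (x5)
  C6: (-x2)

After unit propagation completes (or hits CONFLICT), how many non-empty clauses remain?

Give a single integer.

unit clause [5] forces x5=T; simplify:
  satisfied 1 clause(s); 5 remain; assigned so far: [5]
unit clause [-2] forces x2=F; simplify:
  drop 2 from [1, -3, 2] -> [1, -3]
  satisfied 3 clause(s); 2 remain; assigned so far: [2, 5]

Answer: 2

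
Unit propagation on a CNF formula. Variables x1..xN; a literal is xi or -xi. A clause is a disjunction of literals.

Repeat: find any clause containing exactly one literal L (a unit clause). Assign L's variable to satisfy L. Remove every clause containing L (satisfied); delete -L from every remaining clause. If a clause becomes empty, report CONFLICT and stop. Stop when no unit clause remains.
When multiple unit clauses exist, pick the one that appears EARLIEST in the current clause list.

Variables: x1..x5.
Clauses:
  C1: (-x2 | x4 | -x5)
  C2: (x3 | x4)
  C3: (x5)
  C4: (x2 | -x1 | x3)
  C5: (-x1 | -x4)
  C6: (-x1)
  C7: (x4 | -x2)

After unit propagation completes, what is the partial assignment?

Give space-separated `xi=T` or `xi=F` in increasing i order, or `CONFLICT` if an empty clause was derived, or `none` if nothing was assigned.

Answer: x1=F x5=T

Derivation:
unit clause [5] forces x5=T; simplify:
  drop -5 from [-2, 4, -5] -> [-2, 4]
  satisfied 1 clause(s); 6 remain; assigned so far: [5]
unit clause [-1] forces x1=F; simplify:
  satisfied 3 clause(s); 3 remain; assigned so far: [1, 5]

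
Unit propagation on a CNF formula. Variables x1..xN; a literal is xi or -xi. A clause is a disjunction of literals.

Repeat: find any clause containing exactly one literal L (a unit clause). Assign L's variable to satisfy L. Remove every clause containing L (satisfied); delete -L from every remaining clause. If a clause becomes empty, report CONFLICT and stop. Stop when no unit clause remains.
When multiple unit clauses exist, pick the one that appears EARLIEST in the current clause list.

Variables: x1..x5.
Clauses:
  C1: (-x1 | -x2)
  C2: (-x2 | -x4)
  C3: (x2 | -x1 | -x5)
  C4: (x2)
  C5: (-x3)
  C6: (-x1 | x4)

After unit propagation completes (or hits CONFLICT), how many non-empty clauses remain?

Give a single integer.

Answer: 0

Derivation:
unit clause [2] forces x2=T; simplify:
  drop -2 from [-1, -2] -> [-1]
  drop -2 from [-2, -4] -> [-4]
  satisfied 2 clause(s); 4 remain; assigned so far: [2]
unit clause [-1] forces x1=F; simplify:
  satisfied 2 clause(s); 2 remain; assigned so far: [1, 2]
unit clause [-4] forces x4=F; simplify:
  satisfied 1 clause(s); 1 remain; assigned so far: [1, 2, 4]
unit clause [-3] forces x3=F; simplify:
  satisfied 1 clause(s); 0 remain; assigned so far: [1, 2, 3, 4]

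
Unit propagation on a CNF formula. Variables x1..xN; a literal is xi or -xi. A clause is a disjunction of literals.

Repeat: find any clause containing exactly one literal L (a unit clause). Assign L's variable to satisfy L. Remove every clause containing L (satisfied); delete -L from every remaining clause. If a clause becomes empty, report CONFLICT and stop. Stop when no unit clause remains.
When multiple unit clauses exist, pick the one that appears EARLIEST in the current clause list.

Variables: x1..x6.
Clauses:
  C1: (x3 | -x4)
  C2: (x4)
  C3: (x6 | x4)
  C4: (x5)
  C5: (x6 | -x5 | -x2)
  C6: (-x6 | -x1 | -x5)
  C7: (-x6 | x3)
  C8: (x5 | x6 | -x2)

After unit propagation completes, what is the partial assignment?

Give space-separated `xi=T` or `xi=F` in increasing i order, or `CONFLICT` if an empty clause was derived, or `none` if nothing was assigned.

Answer: x3=T x4=T x5=T

Derivation:
unit clause [4] forces x4=T; simplify:
  drop -4 from [3, -4] -> [3]
  satisfied 2 clause(s); 6 remain; assigned so far: [4]
unit clause [3] forces x3=T; simplify:
  satisfied 2 clause(s); 4 remain; assigned so far: [3, 4]
unit clause [5] forces x5=T; simplify:
  drop -5 from [6, -5, -2] -> [6, -2]
  drop -5 from [-6, -1, -5] -> [-6, -1]
  satisfied 2 clause(s); 2 remain; assigned so far: [3, 4, 5]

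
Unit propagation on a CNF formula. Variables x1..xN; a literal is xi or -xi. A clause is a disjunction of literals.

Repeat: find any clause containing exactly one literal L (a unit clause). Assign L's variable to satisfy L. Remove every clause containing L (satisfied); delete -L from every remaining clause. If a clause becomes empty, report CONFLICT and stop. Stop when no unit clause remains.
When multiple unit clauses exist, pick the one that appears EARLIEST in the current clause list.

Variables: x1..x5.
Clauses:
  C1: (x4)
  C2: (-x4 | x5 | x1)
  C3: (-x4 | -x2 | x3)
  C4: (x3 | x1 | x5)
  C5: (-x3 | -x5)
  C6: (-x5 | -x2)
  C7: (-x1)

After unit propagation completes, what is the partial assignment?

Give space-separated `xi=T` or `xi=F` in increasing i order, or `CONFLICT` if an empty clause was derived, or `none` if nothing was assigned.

unit clause [4] forces x4=T; simplify:
  drop -4 from [-4, 5, 1] -> [5, 1]
  drop -4 from [-4, -2, 3] -> [-2, 3]
  satisfied 1 clause(s); 6 remain; assigned so far: [4]
unit clause [-1] forces x1=F; simplify:
  drop 1 from [5, 1] -> [5]
  drop 1 from [3, 1, 5] -> [3, 5]
  satisfied 1 clause(s); 5 remain; assigned so far: [1, 4]
unit clause [5] forces x5=T; simplify:
  drop -5 from [-3, -5] -> [-3]
  drop -5 from [-5, -2] -> [-2]
  satisfied 2 clause(s); 3 remain; assigned so far: [1, 4, 5]
unit clause [-3] forces x3=F; simplify:
  drop 3 from [-2, 3] -> [-2]
  satisfied 1 clause(s); 2 remain; assigned so far: [1, 3, 4, 5]
unit clause [-2] forces x2=F; simplify:
  satisfied 2 clause(s); 0 remain; assigned so far: [1, 2, 3, 4, 5]

Answer: x1=F x2=F x3=F x4=T x5=T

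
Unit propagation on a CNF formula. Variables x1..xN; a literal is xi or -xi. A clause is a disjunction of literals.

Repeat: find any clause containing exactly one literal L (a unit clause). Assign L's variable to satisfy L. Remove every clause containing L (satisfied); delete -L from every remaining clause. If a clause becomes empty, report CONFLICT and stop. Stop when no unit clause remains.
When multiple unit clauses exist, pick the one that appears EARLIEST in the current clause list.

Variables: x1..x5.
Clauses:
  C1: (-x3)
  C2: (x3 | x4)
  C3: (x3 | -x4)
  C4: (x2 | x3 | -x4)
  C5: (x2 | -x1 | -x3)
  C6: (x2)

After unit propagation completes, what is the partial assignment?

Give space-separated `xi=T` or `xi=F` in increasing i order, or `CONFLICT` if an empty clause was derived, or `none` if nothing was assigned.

unit clause [-3] forces x3=F; simplify:
  drop 3 from [3, 4] -> [4]
  drop 3 from [3, -4] -> [-4]
  drop 3 from [2, 3, -4] -> [2, -4]
  satisfied 2 clause(s); 4 remain; assigned so far: [3]
unit clause [4] forces x4=T; simplify:
  drop -4 from [-4] -> [] (empty!)
  drop -4 from [2, -4] -> [2]
  satisfied 1 clause(s); 3 remain; assigned so far: [3, 4]
CONFLICT (empty clause)

Answer: CONFLICT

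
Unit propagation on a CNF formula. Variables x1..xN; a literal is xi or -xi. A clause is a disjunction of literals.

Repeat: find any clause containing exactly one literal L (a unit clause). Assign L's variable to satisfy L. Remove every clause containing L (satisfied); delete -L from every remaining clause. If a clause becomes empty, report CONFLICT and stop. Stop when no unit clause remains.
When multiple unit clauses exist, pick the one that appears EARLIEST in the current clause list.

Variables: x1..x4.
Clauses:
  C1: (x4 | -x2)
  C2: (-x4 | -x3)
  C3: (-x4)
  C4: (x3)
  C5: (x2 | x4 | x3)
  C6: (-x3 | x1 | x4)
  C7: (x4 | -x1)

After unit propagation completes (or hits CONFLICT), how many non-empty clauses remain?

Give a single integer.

Answer: 0

Derivation:
unit clause [-4] forces x4=F; simplify:
  drop 4 from [4, -2] -> [-2]
  drop 4 from [2, 4, 3] -> [2, 3]
  drop 4 from [-3, 1, 4] -> [-3, 1]
  drop 4 from [4, -1] -> [-1]
  satisfied 2 clause(s); 5 remain; assigned so far: [4]
unit clause [-2] forces x2=F; simplify:
  drop 2 from [2, 3] -> [3]
  satisfied 1 clause(s); 4 remain; assigned so far: [2, 4]
unit clause [3] forces x3=T; simplify:
  drop -3 from [-3, 1] -> [1]
  satisfied 2 clause(s); 2 remain; assigned so far: [2, 3, 4]
unit clause [1] forces x1=T; simplify:
  drop -1 from [-1] -> [] (empty!)
  satisfied 1 clause(s); 1 remain; assigned so far: [1, 2, 3, 4]
CONFLICT (empty clause)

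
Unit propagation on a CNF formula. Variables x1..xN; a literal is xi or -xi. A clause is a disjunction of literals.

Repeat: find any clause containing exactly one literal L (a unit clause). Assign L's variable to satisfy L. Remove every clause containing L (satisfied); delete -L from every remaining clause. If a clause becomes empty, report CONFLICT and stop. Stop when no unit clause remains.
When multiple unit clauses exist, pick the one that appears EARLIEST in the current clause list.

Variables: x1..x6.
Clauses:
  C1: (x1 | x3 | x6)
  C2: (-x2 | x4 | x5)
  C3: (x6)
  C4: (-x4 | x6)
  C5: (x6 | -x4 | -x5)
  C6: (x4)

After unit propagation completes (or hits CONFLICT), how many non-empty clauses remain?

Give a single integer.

Answer: 0

Derivation:
unit clause [6] forces x6=T; simplify:
  satisfied 4 clause(s); 2 remain; assigned so far: [6]
unit clause [4] forces x4=T; simplify:
  satisfied 2 clause(s); 0 remain; assigned so far: [4, 6]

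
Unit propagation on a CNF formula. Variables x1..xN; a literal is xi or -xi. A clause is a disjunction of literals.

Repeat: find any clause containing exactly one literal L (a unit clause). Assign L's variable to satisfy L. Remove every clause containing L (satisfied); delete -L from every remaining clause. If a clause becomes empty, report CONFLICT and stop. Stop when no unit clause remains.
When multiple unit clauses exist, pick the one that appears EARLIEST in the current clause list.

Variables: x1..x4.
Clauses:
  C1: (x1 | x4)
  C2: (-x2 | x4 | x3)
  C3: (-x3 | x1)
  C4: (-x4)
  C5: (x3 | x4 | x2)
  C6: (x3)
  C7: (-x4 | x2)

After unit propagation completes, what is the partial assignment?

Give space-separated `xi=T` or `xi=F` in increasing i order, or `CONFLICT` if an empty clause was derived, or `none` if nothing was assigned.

Answer: x1=T x3=T x4=F

Derivation:
unit clause [-4] forces x4=F; simplify:
  drop 4 from [1, 4] -> [1]
  drop 4 from [-2, 4, 3] -> [-2, 3]
  drop 4 from [3, 4, 2] -> [3, 2]
  satisfied 2 clause(s); 5 remain; assigned so far: [4]
unit clause [1] forces x1=T; simplify:
  satisfied 2 clause(s); 3 remain; assigned so far: [1, 4]
unit clause [3] forces x3=T; simplify:
  satisfied 3 clause(s); 0 remain; assigned so far: [1, 3, 4]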